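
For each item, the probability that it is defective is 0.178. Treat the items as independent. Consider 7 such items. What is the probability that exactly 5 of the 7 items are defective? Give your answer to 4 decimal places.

0.0025

X ~ Binomial(n=7, p=0.178).
P(X=5) = C(7,5) · p^5 · (1−p)^2
= 21 · 0.00017869 · 0.67568 = 0.002535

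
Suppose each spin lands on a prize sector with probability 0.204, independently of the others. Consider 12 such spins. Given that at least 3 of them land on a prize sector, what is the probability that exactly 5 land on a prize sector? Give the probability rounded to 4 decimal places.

X ~ Binomial(12, 0.204). Want P(X=5 | X≥3) = P(X=5) / P(X≥3).
P(X=5) = C(12,5)·0.204^5·0.796^7 = 0.056659
P(X≥3) = 1 − 0.064708 − 0.199001 − 0.280501 = 0.455790
Ratio = 0.056659 / 0.455790 = 0.124309

0.1243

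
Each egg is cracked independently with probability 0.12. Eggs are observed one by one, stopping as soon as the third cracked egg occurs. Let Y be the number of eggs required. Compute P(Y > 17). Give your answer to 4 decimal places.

Needing more than 17 eggs ⇔ fewer than 3 successes in the first 17. With X ~ Binomial(17, 0.12), P(Y > 17) = P(X ≤ 2).
  k=0: C(17,0)·0.12^0·0.88^17 = 0.113817
  k=1: C(17,1)·0.12^1·0.88^16 = 0.263847
  k=2: C(17,2)·0.12^2·0.88^15 = 0.287834
P(X ≤ 2) = 0.665498

0.6655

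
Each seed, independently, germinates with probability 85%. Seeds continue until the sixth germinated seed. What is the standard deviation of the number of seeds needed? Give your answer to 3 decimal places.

Y = total seeds until the sixth success; negative binomial with r=6, p=0.85.
SD(Y) = √[r(1−p)/p²] = √(1.24567) = 1.11610

1.116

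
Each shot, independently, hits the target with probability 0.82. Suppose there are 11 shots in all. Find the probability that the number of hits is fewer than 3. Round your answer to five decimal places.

X ~ Binomial(11, 0.82); P(X ≤ 2) = Σ C(11,k) p^k (1−p)^(11−k) over k:
  k=0: C(11,0)·0.82^0·0.18^11 = 0.0000000
  k=1: C(11,1)·0.82^1·0.18^10 = 0.0000003
  k=2: C(11,2)·0.82^2·0.18^9 = 0.0000073
Total = 0.0000077

0.00001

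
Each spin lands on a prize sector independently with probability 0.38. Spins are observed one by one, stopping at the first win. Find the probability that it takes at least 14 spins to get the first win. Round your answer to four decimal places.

0.0020

Y = number of spins to the first success; geometric, p = 0.38.
P(Y > 13) = P(first 13 all fail) = (1−p)^13 = 0.002000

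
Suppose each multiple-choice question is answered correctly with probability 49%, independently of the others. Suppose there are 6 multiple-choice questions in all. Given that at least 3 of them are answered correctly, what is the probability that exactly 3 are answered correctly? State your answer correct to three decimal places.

0.490

X ~ Binomial(6, 0.49). Want P(X=3 | X≥3) = P(X=3) / P(X≥3).
P(X=3) = C(6,3)·0.49^3·0.51^3 = 0.31213
P(X≥3) = 1 − 0.01760 − 0.10144 − 0.24365 = 0.63732
Ratio = 0.31213 / 0.63732 = 0.48975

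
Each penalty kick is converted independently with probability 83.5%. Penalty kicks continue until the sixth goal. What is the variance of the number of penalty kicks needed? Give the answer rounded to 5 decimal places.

Y = total penalty kicks until the sixth success; negative binomial with r=6, p=0.835.
Var(Y) = r(1−p)/p² = 6·0.165 / 0.835² = 1.4199147

1.41991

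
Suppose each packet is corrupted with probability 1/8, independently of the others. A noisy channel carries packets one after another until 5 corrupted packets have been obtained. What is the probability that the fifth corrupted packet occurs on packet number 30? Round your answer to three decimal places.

0.026

Y = trial on which the fifth success occurs; negative binomial, r=5, p=0.125.
P(Y=30) = C(29,4) · p^5 · (1−p)^25
= 23751 · 3.0518e-05 · 0.035498 = 0.02573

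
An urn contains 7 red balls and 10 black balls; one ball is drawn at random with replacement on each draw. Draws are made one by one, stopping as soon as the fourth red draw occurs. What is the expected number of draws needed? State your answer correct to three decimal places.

9.714

Y = total draws until the fourth success; negative binomial with r=4, p=0.411765.
E[Y] = r / p = 4 / 0.411765 = 9.71429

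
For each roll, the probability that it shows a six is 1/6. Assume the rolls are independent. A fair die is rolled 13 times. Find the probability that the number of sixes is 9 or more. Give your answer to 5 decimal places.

X ~ Binomial(13, 0.166667); P(X ≥ 9) = Σ C(13,k) p^k (1−p)^(13−k) over k:
  k=9: C(13,9)·0.166667^9·0.833333^4 = 0.0000342
  k=10: C(13,10)·0.166667^10·0.833333^3 = 0.0000027
  k=11: C(13,11)·0.166667^11·0.833333^2 = 0.0000001
  k=12: C(13,12)·0.166667^12·0.833333^1 = 0.0000000
  k=13: C(13,13)·0.166667^13·0.833333^0 = 0.0000000
Total = 0.0000371

0.00004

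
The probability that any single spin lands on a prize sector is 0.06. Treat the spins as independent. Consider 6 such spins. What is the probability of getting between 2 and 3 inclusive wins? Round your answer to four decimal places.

0.0457

X ~ Binomial(6, 0.06); P(2 ≤ X ≤ 3) = Σ C(6,k) p^k (1−p)^(6−k) over k:
  k=2: C(6,2)·0.06^2·0.94^4 = 0.042160
  k=3: C(6,3)·0.06^3·0.94^3 = 0.003588
Total = 0.045749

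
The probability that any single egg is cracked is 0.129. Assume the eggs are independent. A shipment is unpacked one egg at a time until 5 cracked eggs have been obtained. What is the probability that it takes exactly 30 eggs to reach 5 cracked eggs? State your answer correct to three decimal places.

0.027

Y = trial on which the fifth success occurs; negative binomial, r=5, p=0.129.
P(Y=30) = C(29,4) · p^5 · (1−p)^25
= 23751 · 3.5723e-05 · 0.031656 = 0.02686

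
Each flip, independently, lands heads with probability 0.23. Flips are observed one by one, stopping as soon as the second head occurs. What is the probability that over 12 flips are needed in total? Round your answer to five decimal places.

Needing more than 12 flips ⇔ fewer than 2 successes in the first 12. With X ~ Binomial(12, 0.23), P(Y > 12) = P(X ≤ 1).
  k=0: C(12,0)·0.23^0·0.77^12 = 0.0434399
  k=1: C(12,1)·0.23^1·0.77^11 = 0.1557066
P(X ≤ 1) = 0.1991465

0.19915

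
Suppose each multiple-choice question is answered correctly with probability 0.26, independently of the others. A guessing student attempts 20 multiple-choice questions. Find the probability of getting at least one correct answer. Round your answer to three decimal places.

0.998

P(at least one) = 1 − P(none) = 1 − (1 − 0.26)^20
= 1 − 0.00242 = 0.99758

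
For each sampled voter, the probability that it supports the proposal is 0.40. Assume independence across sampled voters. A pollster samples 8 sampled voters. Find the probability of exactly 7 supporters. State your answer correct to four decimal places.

X ~ Binomial(n=8, p=0.40).
P(X=7) = C(8,7) · p^7 · (1−p)^1
= 8 · 0.0016384 · 0.6 = 0.007864

0.0079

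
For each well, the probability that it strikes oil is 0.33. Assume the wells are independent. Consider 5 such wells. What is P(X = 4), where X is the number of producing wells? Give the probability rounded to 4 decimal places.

X ~ Binomial(n=5, p=0.33).
P(X=4) = C(5,4) · p^4 · (1−p)^1
= 5 · 0.011859 · 0.67 = 0.039728

0.0397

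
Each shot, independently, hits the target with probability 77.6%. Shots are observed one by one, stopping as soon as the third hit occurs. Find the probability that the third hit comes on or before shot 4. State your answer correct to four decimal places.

Finishing within 4 shots ⇔ at least 3 successes in the first 4. With X ~ Binomial(4, 0.776), P(Y ≤ 4) = 1 − P(X ≤ 2).
  k=0: C(4,0)·0.776^0·0.224^4 = 0.002518
  k=1: C(4,1)·0.776^1·0.224^3 = 0.034887
  k=2: C(4,2)·0.776^2·0.224^2 = 0.181289
1 − 0.218694 = 0.781306

0.7813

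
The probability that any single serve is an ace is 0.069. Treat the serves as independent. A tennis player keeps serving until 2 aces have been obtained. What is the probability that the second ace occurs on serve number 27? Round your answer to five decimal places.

Y = trial on which the second success occurs; negative binomial, r=2, p=0.069.
P(Y=27) = C(26,1) · p^2 · (1−p)^25
= 26 · 0.004761 · 0.16739 = 0.0207211

0.02072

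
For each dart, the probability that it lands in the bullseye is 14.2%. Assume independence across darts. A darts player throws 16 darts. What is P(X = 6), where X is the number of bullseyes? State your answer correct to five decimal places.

0.01419

X ~ Binomial(n=16, p=0.142).
P(X=6) = C(16,6) · p^6 · (1−p)^10
= 8008 · 8.1984e-06 · 0.21621 = 0.0141947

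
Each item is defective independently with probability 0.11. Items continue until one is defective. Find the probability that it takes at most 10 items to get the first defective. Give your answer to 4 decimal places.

Y = number of items to the first success; geometric, p = 0.11.
P(Y ≤ 10) = 1 − (1−p)^10 = 1 − 0.311817 = 0.688183

0.6882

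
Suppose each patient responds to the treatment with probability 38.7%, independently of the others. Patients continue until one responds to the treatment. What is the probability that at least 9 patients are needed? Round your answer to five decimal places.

0.01994

Y = number of patients to the first success; geometric, p = 0.387.
P(Y > 8) = P(first 8 all fail) = (1−p)^8 = 0.0199381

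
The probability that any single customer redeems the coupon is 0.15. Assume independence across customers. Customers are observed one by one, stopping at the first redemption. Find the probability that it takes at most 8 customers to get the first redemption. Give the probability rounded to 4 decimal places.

0.7275

Y = number of customers to the first success; geometric, p = 0.15.
P(Y ≤ 8) = 1 − (1−p)^8 = 1 − 0.272491 = 0.727509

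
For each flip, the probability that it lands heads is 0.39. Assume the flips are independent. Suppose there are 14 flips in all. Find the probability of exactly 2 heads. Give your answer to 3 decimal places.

0.037

X ~ Binomial(n=14, p=0.39).
P(X=2) = C(14,2) · p^2 · (1−p)^12
= 91 · 0.1521 · 0.0026543 = 0.03674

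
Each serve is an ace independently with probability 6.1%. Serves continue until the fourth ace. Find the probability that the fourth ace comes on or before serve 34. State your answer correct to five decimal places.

Finishing within 34 serves ⇔ at least 4 successes in the first 34. With X ~ Binomial(34, 0.061), P(Y ≤ 34) = 1 − P(X ≤ 3).
  k=0: C(34,0)·0.061^0·0.939^34 = 0.1176604
  k=1: C(34,1)·0.061^1·0.939^33 = 0.2598803
  k=2: C(34,2)·0.061^2·0.939^32 = 0.2785618
  k=3: C(34,3)·0.061^3·0.939^31 = 0.1930254
1 − 0.8491278 = 0.1508722

0.15087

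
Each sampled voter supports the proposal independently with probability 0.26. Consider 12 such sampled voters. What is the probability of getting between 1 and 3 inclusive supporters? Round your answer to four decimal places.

X ~ Binomial(12, 0.26); P(1 ≤ X ≤ 3) = Σ C(12,k) p^k (1−p)^(12−k) over k:
  k=1: C(12,1)·0.26^1·0.74^11 = 0.113685
  k=2: C(12,2)·0.26^2·0.74^10 = 0.219689
  k=3: C(12,3)·0.26^3·0.74^9 = 0.257293
Total = 0.590667

0.5907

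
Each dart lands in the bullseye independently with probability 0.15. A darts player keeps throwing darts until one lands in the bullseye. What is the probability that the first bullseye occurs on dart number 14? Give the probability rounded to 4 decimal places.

0.0181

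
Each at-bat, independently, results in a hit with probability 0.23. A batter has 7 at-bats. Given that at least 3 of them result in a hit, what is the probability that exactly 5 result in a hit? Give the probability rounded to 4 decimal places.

0.0394

X ~ Binomial(7, 0.23). Want P(X=5 | X≥3) = P(X=5) / P(X≥3).
P(X=5) = C(7,5)·0.23^5·0.77^2 = 0.008014
P(X≥3) = 1 − 0.160485 − 0.335560 − 0.300697 = 0.203258
Ratio = 0.008014 / 0.203258 = 0.039427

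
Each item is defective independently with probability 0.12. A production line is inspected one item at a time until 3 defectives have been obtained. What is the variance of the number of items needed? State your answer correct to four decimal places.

Y = total items until the third success; negative binomial with r=3, p=0.12.
Var(Y) = r(1−p)/p² = 3·0.88 / 0.12² = 183.333333

183.3333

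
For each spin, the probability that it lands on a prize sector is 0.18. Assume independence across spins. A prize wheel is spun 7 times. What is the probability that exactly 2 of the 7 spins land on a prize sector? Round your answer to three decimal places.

X ~ Binomial(n=7, p=0.18).
P(X=2) = C(7,2) · p^2 · (1−p)^5
= 21 · 0.0324 · 0.37074 = 0.25225

0.252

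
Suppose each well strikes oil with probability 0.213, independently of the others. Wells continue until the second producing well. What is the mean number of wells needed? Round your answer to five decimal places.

Y = total wells until the second success; negative binomial with r=2, p=0.213.
E[Y] = r / p = 2 / 0.213 = 9.3896714

9.38967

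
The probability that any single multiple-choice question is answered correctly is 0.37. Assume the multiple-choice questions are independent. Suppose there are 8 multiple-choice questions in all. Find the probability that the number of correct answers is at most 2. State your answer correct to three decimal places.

0.381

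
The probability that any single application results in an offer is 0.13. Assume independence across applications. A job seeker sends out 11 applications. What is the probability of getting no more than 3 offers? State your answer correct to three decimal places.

0.956

X ~ Binomial(11, 0.13); P(X ≤ 3) = Σ C(11,k) p^k (1−p)^(11−k) over k:
  k=0: C(11,0)·0.13^0·0.87^11 = 0.21613
  k=1: C(11,1)·0.13^1·0.87^10 = 0.35525
  k=2: C(11,2)·0.13^2·0.87^9 = 0.26541
  k=3: C(11,3)·0.13^3·0.87^8 = 0.11898
Total = 0.95577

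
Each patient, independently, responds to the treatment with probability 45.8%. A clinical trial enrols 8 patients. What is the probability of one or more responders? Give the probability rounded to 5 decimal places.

P(at least one) = 1 − P(none) = 1 − (1 − 0.458)^8
= 1 − 0.0074472 = 0.9925528

0.99255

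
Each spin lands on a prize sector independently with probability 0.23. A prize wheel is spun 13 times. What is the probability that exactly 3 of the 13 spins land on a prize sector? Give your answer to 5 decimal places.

X ~ Binomial(n=13, p=0.23).
P(X=3) = C(13,3) · p^3 · (1−p)^10
= 286 · 0.012167 · 0.073267 = 0.2549510

0.25495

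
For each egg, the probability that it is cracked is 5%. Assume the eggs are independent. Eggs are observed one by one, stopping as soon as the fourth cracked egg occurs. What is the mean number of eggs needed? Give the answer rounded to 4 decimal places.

80.0000

Y = total eggs until the fourth success; negative binomial with r=4, p=0.05.
E[Y] = r / p = 4 / 0.05 = 80.000000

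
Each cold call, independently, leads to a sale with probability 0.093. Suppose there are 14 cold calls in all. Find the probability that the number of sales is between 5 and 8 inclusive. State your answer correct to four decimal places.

0.0068

X ~ Binomial(14, 0.093); P(5 ≤ X ≤ 8) = Σ C(14,k) p^k (1−p)^(14−k) over k:
  k=5: C(14,5)·0.093^5·0.907^9 = 0.005786
  k=6: C(14,6)·0.093^6·0.907^8 = 0.000890
  k=7: C(14,7)·0.093^7·0.907^7 = 0.000104
  k=8: C(14,8)·0.093^8·0.907^6 = 0.000009
Total = 0.006789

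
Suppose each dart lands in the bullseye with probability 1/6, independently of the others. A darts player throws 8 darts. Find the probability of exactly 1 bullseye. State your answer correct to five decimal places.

0.37211

X ~ Binomial(n=8, p=0.166667).
P(X=1) = C(8,1) · p^1 · (1−p)^7
= 8 · 0.16667 · 0.27908 = 0.3721089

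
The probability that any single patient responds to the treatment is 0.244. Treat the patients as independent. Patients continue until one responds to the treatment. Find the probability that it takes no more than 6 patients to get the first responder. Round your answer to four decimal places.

Y = number of patients to the first success; geometric, p = 0.244.
P(Y ≤ 6) = 1 − (1−p)^6 = 1 − 0.186694 = 0.813306

0.8133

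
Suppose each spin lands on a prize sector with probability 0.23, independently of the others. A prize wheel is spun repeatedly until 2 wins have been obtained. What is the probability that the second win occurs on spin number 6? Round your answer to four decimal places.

Y = trial on which the second success occurs; negative binomial, r=2, p=0.23.
P(Y=6) = C(5,1) · p^2 · (1−p)^4
= 5 · 0.0529 · 0.35153 = 0.092980

0.0930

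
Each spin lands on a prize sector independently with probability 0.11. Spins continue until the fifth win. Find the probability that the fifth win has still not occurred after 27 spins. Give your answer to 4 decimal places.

Needing more than 27 spins ⇔ fewer than 5 successes in the first 27. With X ~ Binomial(27, 0.11), P(Y > 27) = P(X ≤ 4).
  k=0: C(27,0)·0.11^0·0.89^27 = 0.043006
  k=1: C(27,1)·0.11^1·0.89^26 = 0.143515
  k=2: C(27,2)·0.11^2·0.89^25 = 0.230591
  k=3: C(27,3)·0.11^3·0.89^24 = 0.237500
  k=4: C(27,4)·0.11^4·0.89^23 = 0.176124
P(X ≤ 4) = 0.830736

0.8307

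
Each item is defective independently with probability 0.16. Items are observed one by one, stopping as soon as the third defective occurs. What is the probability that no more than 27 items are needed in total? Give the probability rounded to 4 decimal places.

Finishing within 27 items ⇔ at least 3 successes in the first 27. With X ~ Binomial(27, 0.16), P(Y ≤ 27) = 1 − P(X ≤ 2).
  k=0: C(27,0)·0.16^0·0.84^27 = 0.009027
  k=1: C(27,1)·0.16^1·0.84^26 = 0.046424
  k=2: C(27,2)·0.16^2·0.84^25 = 0.114955
1 − 0.170407 = 0.829593

0.8296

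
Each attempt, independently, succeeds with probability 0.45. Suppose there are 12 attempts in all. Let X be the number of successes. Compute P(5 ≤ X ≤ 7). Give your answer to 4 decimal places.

0.5838

X ~ Binomial(12, 0.45); P(5 ≤ X ≤ 7) = Σ C(12,k) p^k (1−p)^(12−k) over k:
  k=5: C(12,5)·0.45^5·0.55^7 = 0.222498
  k=6: C(12,6)·0.45^6·0.55^6 = 0.212385
  k=7: C(12,7)·0.45^7·0.55^5 = 0.148945
Total = 0.583828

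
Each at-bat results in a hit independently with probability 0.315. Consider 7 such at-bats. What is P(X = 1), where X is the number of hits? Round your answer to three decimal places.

X ~ Binomial(n=7, p=0.315).
P(X=1) = C(7,1) · p^1 · (1−p)^6
= 7 · 0.315 · 0.10331 = 0.22780

0.228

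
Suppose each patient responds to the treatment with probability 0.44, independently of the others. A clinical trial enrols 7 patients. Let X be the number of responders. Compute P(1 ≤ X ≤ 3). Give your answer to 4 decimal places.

0.6121

X ~ Binomial(7, 0.44); P(1 ≤ X ≤ 3) = Σ C(7,k) p^k (1−p)^(7−k) over k:
  k=1: C(7,1)·0.44^1·0.56^6 = 0.094990
  k=2: C(7,2)·0.44^2·0.56^5 = 0.223906
  k=3: C(7,3)·0.44^3·0.56^4 = 0.293210
Total = 0.612105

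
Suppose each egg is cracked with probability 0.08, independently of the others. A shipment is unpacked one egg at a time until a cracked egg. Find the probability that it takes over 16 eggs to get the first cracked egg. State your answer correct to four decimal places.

Y = number of eggs to the first success; geometric, p = 0.08.
P(Y > 16) = P(first 16 all fail) = (1−p)^16 = 0.263394

0.2634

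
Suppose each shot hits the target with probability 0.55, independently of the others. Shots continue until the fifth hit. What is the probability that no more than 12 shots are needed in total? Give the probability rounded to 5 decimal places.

0.88826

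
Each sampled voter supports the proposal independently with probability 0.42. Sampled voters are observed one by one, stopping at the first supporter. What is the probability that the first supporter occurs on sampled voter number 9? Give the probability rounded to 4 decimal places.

Geometric (trials to first success), p = 0.42.
P(Y = 9) = (1−p)^8 · p = 0.012806 · 0.42 = 0.005379

0.0054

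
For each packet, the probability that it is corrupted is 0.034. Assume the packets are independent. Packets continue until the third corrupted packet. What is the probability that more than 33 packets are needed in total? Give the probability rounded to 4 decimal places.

Needing more than 33 packets ⇔ fewer than 3 successes in the first 33. With X ~ Binomial(33, 0.034), P(Y > 33) = P(X ≤ 2).
  k=0: C(33,0)·0.034^0·0.966^33 = 0.319334
  k=1: C(33,1)·0.034^1·0.966^32 = 0.370903
  k=2: C(33,2)·0.034^2·0.966^31 = 0.208873
P(X ≤ 2) = 0.899111

0.8991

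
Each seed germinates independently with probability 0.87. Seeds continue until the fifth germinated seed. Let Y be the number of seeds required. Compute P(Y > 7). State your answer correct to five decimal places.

0.05126

Needing more than 7 seeds ⇔ fewer than 5 successes in the first 7. With X ~ Binomial(7, 0.87), P(Y > 7) = P(X ≤ 4).
  k=0: C(7,0)·0.87^0·0.13^7 = 0.0000006
  k=1: C(7,1)·0.87^1·0.13^6 = 0.0000294
  k=2: C(7,2)·0.87^2·0.13^5 = 0.0005902
  k=3: C(7,3)·0.87^3·0.13^4 = 0.0065826
  k=4: C(7,4)·0.87^4·0.13^3 = 0.0440530
P(X ≤ 4) = 0.0512558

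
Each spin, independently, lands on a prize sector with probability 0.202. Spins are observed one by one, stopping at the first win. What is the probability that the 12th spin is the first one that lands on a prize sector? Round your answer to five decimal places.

0.01688

Geometric (trials to first success), p = 0.202.
P(Y = 12) = (1−p)^11 · p = 0.083566 · 0.202 = 0.0168804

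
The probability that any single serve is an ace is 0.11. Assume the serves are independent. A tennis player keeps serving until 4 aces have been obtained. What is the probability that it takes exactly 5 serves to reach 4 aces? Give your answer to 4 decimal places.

0.0005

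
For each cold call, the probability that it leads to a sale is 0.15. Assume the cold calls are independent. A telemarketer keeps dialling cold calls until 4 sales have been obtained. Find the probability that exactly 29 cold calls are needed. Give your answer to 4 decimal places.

Y = trial on which the fourth success occurs; negative binomial, r=4, p=0.15.
P(Y=29) = C(28,3) · p^4 · (1−p)^25
= 3276 · 0.00050625 · 0.017198 = 0.028522

0.0285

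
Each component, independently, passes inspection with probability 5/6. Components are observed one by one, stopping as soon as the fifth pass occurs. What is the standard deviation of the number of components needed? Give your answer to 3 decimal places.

Y = total components until the fifth success; negative binomial with r=5, p=0.833333.
SD(Y) = √[r(1−p)/p²] = √(1.20000) = 1.09545

1.095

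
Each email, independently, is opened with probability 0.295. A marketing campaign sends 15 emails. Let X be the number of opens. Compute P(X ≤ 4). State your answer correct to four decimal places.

X ~ Binomial(15, 0.295); P(X ≤ 4) = Σ C(15,k) p^k (1−p)^(15−k) over k:
  k=0: C(15,0)·0.295^0·0.705^15 = 0.005282
  k=1: C(15,1)·0.295^1·0.705^14 = 0.033156
  k=2: C(15,2)·0.295^2·0.705^13 = 0.097116
  k=3: C(15,3)·0.295^3·0.705^12 = 0.176095
  k=4: C(15,4)·0.295^4·0.705^11 = 0.221055
Total = 0.532705

0.5327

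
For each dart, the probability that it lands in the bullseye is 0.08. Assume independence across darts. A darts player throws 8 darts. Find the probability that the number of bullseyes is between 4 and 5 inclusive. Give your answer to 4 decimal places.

0.0022

X ~ Binomial(8, 0.08); P(4 ≤ X ≤ 5) = Σ C(8,k) p^k (1−p)^(8−k) over k:
  k=4: C(8,4)·0.08^4·0.92^4 = 0.002054
  k=5: C(8,5)·0.08^5·0.92^3 = 0.000143
Total = 0.002197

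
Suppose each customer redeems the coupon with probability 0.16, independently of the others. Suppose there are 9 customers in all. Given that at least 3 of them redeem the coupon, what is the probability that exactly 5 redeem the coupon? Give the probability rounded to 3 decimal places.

0.040

X ~ Binomial(9, 0.16). Want P(X=5 | X≥3) = P(X=5) / P(X≥3).
P(X=5) = C(9,5)·0.16^5·0.84^4 = 0.00658
P(X≥3) = 1 − 0.20822 − 0.35694 − 0.27196 = 0.16289
Ratio = 0.00658 / 0.16289 = 0.04038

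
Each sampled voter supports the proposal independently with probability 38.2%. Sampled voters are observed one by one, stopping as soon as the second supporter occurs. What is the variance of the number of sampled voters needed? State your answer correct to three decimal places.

Y = total sampled voters until the second success; negative binomial with r=2, p=0.382.
Var(Y) = r(1−p)/p² = 2·0.618 / 0.382² = 8.47016

8.470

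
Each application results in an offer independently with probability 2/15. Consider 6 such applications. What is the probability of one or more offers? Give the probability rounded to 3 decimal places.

0.576

P(at least one) = 1 − P(none) = 1 − (1 − 0.133333)^6
= 1 − 0.42375 = 0.57625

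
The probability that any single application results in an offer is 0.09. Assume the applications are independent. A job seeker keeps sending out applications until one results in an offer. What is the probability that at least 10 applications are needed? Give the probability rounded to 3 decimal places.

0.428

Y = number of applications to the first success; geometric, p = 0.09.
P(Y > 9) = P(first 9 all fail) = (1−p)^9 = 0.42793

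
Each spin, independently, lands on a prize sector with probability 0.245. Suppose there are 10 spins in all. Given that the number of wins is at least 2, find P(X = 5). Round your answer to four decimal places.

X ~ Binomial(10, 0.245). Want P(X=5 | X≥2) = P(X=5) / P(X≥2).
P(X=5) = C(10,5)·0.245^5·0.755^5 = 0.054571
P(X≥2) = 1 − 0.060182 − 0.195294 = 0.744524
Ratio = 0.054571 / 0.744524 = 0.073297

0.0733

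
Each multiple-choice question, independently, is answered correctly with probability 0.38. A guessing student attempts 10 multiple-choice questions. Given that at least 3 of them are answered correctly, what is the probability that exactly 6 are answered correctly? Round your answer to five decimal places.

X ~ Binomial(10, 0.38). Want P(X=6 | X≥3) = P(X=6) / P(X≥3).
P(X=6) = C(10,6)·0.38^6·0.62^4 = 0.0934303
P(X≥3) = 1 − 0.0083930 − 0.0514409 − 0.1418774 = 0.7982887
Ratio = 0.0934303 / 0.7982887 = 0.1170382

0.11704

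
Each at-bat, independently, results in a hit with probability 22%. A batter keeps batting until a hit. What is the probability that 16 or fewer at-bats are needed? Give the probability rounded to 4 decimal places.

0.9812

Y = number of at-bats to the first success; geometric, p = 0.22.
P(Y ≤ 16) = 1 − (1−p)^16 = 1 − 0.018772 = 0.981228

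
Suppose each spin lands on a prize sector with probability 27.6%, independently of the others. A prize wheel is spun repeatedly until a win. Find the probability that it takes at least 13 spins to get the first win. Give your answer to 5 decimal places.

Y = number of spins to the first success; geometric, p = 0.276.
P(Y > 12) = P(first 12 all fail) = (1−p)^12 = 0.0207426

0.02074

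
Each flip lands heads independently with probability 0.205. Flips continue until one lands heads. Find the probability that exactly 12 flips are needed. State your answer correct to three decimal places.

Geometric (trials to first success), p = 0.205.
P(Y = 12) = (1−p)^11 · p = 0.080175 · 0.205 = 0.01644

0.016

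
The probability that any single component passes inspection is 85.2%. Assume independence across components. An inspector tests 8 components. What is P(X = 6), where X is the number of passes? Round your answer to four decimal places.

0.2346

X ~ Binomial(n=8, p=0.852).
P(X=6) = C(8,6) · p^6 · (1−p)^2
= 28 · 0.38251 · 0.021904 = 0.234595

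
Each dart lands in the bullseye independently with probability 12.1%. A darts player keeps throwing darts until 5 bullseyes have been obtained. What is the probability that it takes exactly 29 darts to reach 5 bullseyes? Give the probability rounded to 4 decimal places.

0.0240

Y = trial on which the fifth success occurs; negative binomial, r=5, p=0.121.
P(Y=29) = C(28,4) · p^5 · (1−p)^24
= 20475 · 2.5937e-05 · 0.045262 = 0.024037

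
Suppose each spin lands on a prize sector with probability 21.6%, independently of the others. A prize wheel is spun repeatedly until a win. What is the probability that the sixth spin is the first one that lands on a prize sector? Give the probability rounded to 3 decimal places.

Geometric (trials to first success), p = 0.216.
P(Y = 6) = (1−p)^5 · p = 0.2962 · 0.216 = 0.06398

0.064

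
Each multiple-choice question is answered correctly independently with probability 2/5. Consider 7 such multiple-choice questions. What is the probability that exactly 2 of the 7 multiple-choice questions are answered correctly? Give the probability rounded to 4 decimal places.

X ~ Binomial(n=7, p=0.40).
P(X=2) = C(7,2) · p^2 · (1−p)^5
= 21 · 0.16 · 0.07776 = 0.261274

0.2613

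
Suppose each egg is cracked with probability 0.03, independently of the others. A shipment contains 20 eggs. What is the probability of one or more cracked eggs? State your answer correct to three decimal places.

0.456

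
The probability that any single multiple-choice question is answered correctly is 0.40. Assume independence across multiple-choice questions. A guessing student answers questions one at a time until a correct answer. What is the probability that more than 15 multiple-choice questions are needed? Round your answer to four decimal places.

Y = number of multiple-choice questions to the first success; geometric, p = 0.40.
P(Y > 15) = P(first 15 all fail) = (1−p)^15 = 0.000470

0.0005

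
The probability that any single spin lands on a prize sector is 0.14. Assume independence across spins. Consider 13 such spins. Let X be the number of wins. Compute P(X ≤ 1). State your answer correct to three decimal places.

X ~ Binomial(13, 0.14); P(X ≤ 1) = Σ C(13,k) p^k (1−p)^(13−k) over k:
  k=0: C(13,0)·0.14^0·0.86^13 = 0.14076
  k=1: C(13,1)·0.14^1·0.86^12 = 0.29789
Total = 0.43865

0.439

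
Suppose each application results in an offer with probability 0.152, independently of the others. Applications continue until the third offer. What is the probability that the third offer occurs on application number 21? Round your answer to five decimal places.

0.03431

Y = trial on which the third success occurs; negative binomial, r=3, p=0.152.
P(Y=21) = C(20,2) · p^3 · (1−p)^18
= 190 · 0.0035118 · 0.051419 = 0.0343091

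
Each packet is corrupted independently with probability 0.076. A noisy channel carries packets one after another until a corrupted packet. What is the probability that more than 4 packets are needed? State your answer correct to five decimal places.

0.72893

Y = number of packets to the first success; geometric, p = 0.076.
P(Y > 4) = P(first 4 all fail) = (1−p)^4 = 0.7289335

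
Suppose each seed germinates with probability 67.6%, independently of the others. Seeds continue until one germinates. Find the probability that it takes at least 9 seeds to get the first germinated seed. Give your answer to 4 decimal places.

0.0001

Y = number of seeds to the first success; geometric, p = 0.676.
P(Y > 8) = P(first 8 all fail) = (1−p)^8 = 0.000121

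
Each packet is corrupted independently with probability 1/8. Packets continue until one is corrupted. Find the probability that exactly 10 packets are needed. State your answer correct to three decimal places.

0.038

Geometric (trials to first success), p = 0.125.
P(Y = 10) = (1−p)^9 · p = 0.30066 · 0.125 = 0.03758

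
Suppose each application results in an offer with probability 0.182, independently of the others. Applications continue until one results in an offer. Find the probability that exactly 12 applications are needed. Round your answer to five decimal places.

Geometric (trials to first success), p = 0.182.
P(Y = 12) = (1−p)^11 · p = 0.10972 · 0.182 = 0.0199691

0.01997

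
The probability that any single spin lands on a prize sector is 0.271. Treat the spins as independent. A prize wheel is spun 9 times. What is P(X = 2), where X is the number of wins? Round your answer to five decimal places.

0.28929

X ~ Binomial(n=9, p=0.271).
P(X=2) = C(9,2) · p^2 · (1−p)^7
= 36 · 0.073441 · 0.10942 = 0.2892902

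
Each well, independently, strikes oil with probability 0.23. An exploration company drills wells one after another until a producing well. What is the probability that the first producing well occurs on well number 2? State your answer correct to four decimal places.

0.1771

Geometric (trials to first success), p = 0.23.
P(Y = 2) = (1−p)^1 · p = 0.77 · 0.23 = 0.177100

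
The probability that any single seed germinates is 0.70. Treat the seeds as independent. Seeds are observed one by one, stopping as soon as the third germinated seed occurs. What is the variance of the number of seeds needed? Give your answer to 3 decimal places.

1.837

Y = total seeds until the third success; negative binomial with r=3, p=0.70.
Var(Y) = r(1−p)/p² = 3·0.30 / 0.70² = 1.83673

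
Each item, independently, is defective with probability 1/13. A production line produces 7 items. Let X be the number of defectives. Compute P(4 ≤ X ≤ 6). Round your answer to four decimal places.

0.0010

X ~ Binomial(7, 0.076923); P(4 ≤ X ≤ 6) = Σ C(7,k) p^k (1−p)^(7−k) over k:
  k=4: C(7,4)·0.076923^4·0.923077^3 = 0.000964
  k=5: C(7,5)·0.076923^5·0.923077^2 = 0.000048
  k=6: C(7,6)·0.076923^6·0.923077^1 = 0.000001
Total = 0.001013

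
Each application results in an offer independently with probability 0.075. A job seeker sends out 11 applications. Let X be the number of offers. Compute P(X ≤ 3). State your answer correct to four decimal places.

X ~ Binomial(11, 0.075); P(X ≤ 3) = Σ C(11,k) p^k (1−p)^(11−k) over k:
  k=0: C(11,0)·0.075^0·0.925^11 = 0.424189
  k=1: C(11,1)·0.075^1·0.925^10 = 0.378330
  k=2: C(11,2)·0.075^2·0.925^9 = 0.153377
  k=3: C(11,3)·0.075^3·0.925^8 = 0.037308
Total = 0.993204

0.9932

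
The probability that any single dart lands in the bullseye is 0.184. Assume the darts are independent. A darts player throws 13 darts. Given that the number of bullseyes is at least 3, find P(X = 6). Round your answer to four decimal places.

0.0366

X ~ Binomial(13, 0.184). Want P(X=6 | X≥3) = P(X=6) / P(X≥3).
P(X=6) = C(13,6)·0.184^6·0.816^7 = 0.016042
P(X≥3) = 1 − 0.071117 − 0.208470 − 0.282047 = 0.438366
Ratio = 0.016042 / 0.438366 = 0.036595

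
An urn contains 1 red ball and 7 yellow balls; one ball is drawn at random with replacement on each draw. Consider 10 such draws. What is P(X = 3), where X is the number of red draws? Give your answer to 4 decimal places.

X ~ Binomial(n=10, p=0.125).
P(X=3) = C(10,3) · p^3 · (1−p)^7
= 120 · 0.0019531 · 0.3927 = 0.092038

0.0920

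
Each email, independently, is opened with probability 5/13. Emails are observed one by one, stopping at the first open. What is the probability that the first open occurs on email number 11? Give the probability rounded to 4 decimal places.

0.0030

Geometric (trials to first success), p = 0.384615.
P(Y = 11) = (1−p)^10 · p = 0.0077887 · 0.384615 = 0.002996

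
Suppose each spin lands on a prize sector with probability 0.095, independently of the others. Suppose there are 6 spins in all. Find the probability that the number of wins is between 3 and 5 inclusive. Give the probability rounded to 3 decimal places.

0.014

X ~ Binomial(6, 0.095); P(3 ≤ X ≤ 5) = Σ C(6,k) p^k (1−p)^(6−k) over k:
  k=3: C(6,3)·0.095^3·0.905^3 = 0.01271
  k=4: C(6,4)·0.095^4·0.905^2 = 0.00100
  k=5: C(6,5)·0.095^5·0.905^1 = 0.00004
Total = 0.01375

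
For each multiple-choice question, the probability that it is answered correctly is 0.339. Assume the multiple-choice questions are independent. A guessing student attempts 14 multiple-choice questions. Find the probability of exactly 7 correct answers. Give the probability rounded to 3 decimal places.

X ~ Binomial(n=14, p=0.339).
P(X=7) = C(14,7) · p^7 · (1−p)^7
= 3432 · 0.00051451 · 0.055133 = 0.09735

0.097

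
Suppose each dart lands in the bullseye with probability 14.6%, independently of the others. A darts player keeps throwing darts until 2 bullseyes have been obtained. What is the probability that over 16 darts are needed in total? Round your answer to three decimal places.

Needing more than 16 darts ⇔ fewer than 2 successes in the first 16. With X ~ Binomial(16, 0.146), P(Y > 16) = P(X ≤ 1).
  k=0: C(16,0)·0.146^0·0.854^16 = 0.08004
  k=1: C(16,1)·0.146^1·0.854^15 = 0.21895
P(X ≤ 1) = 0.29899

0.299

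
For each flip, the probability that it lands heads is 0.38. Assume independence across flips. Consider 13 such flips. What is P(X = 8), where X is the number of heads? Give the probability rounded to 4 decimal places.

X ~ Binomial(n=13, p=0.38).
P(X=8) = C(13,8) · p^8 · (1−p)^5
= 1287 · 0.00043478 · 0.091613 = 0.051263

0.0513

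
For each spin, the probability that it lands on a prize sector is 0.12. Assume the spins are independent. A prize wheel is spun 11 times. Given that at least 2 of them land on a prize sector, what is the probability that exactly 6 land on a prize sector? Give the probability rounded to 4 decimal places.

0.0019

X ~ Binomial(11, 0.12). Want P(X=6 | X≥2) = P(X=6) / P(X≥2).
P(X=6) = C(11,6)·0.12^6·0.88^5 = 0.000728
P(X≥2) = 1 − 0.245081 − 0.367621 = 0.387298
Ratio = 0.000728 / 0.387298 = 0.001880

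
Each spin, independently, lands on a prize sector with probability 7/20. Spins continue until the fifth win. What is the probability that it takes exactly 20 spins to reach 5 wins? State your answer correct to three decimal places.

0.032

Y = trial on which the fifth success occurs; negative binomial, r=5, p=0.35.
P(Y=20) = C(19,4) · p^5 · (1−p)^15
= 3876 · 0.0052522 · 0.0015621 = 0.03180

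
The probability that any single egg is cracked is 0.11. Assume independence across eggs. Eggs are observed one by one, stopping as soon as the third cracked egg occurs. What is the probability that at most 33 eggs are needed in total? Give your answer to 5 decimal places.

0.71906

Finishing within 33 eggs ⇔ at least 3 successes in the first 33. With X ~ Binomial(33, 0.11), P(Y ≤ 33) = 1 − P(X ≤ 2).
  k=0: C(33,0)·0.11^0·0.89^33 = 0.0213732
  k=1: C(33,1)·0.11^1·0.89^32 = 0.0871740
  k=2: C(33,2)·0.11^2·0.89^31 = 0.1723890
1 − 0.2809362 = 0.7190638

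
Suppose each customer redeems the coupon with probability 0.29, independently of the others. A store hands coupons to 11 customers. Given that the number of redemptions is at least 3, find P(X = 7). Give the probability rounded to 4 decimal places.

X ~ Binomial(11, 0.29). Want P(X=7 | X≥3) = P(X=7) / P(X≥3).
P(X=7) = C(11,7)·0.29^7·0.71^4 = 0.014465
P(X≥3) = 1 − 0.023112 − 0.103842 − 0.212072 = 0.660973
Ratio = 0.014465 / 0.660973 = 0.021885

0.0219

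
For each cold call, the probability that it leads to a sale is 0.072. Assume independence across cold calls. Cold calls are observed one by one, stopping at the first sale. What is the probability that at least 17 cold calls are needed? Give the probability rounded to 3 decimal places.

Y = number of cold calls to the first success; geometric, p = 0.072.
P(Y > 16) = P(first 16 all fail) = (1−p)^16 = 0.30253

0.303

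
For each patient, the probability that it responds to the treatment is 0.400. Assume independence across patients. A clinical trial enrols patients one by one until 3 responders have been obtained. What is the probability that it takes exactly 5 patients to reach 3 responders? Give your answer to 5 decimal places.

0.13824

Y = trial on which the third success occurs; negative binomial, r=3, p=0.40.
P(Y=5) = C(4,2) · p^3 · (1−p)^2
= 6 · 0.064 · 0.36 = 0.1382400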